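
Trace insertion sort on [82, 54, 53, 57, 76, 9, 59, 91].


Initial: [82, 54, 53, 57, 76, 9, 59, 91]
Insert 54: [54, 82, 53, 57, 76, 9, 59, 91]
Insert 53: [53, 54, 82, 57, 76, 9, 59, 91]
Insert 57: [53, 54, 57, 82, 76, 9, 59, 91]
Insert 76: [53, 54, 57, 76, 82, 9, 59, 91]
Insert 9: [9, 53, 54, 57, 76, 82, 59, 91]
Insert 59: [9, 53, 54, 57, 59, 76, 82, 91]
Insert 91: [9, 53, 54, 57, 59, 76, 82, 91]

Sorted: [9, 53, 54, 57, 59, 76, 82, 91]


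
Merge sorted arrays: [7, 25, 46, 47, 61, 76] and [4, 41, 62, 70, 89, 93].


Take 4 from B
Take 7 from A
Take 25 from A
Take 41 from B
Take 46 from A
Take 47 from A
Take 61 from A
Take 62 from B
Take 70 from B
Take 76 from A

Merged: [4, 7, 25, 41, 46, 47, 61, 62, 70, 76, 89, 93]


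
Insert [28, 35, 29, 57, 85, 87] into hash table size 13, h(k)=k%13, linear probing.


Insert 28: h=2 -> slot 2
Insert 35: h=9 -> slot 9
Insert 29: h=3 -> slot 3
Insert 57: h=5 -> slot 5
Insert 85: h=7 -> slot 7
Insert 87: h=9, 1 probes -> slot 10

Table: [None, None, 28, 29, None, 57, None, 85, None, 35, 87, None, None]


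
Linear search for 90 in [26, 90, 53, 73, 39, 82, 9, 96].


i=0: 26!=90
i=1: 90==90 found!

Found at 1, 2 comps


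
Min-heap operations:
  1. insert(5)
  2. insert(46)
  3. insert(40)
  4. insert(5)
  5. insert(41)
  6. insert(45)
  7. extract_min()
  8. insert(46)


insert(5) -> [5]
insert(46) -> [5, 46]
insert(40) -> [5, 46, 40]
insert(5) -> [5, 5, 40, 46]
insert(41) -> [5, 5, 40, 46, 41]
insert(45) -> [5, 5, 40, 46, 41, 45]
extract_min()->5, [5, 41, 40, 46, 45]
insert(46) -> [5, 41, 40, 46, 45, 46]

Final heap: [5, 41, 40, 46, 45, 46]


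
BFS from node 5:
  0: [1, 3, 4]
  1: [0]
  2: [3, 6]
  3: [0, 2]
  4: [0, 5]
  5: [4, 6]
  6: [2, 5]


Visit 5, enqueue [4, 6]
Visit 4, enqueue [0]
Visit 6, enqueue [2]
Visit 0, enqueue [1, 3]
Visit 2, enqueue []
Visit 1, enqueue []
Visit 3, enqueue []

BFS order: [5, 4, 6, 0, 2, 1, 3]


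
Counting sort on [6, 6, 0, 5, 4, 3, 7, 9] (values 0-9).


Input: [6, 6, 0, 5, 4, 3, 7, 9]
Counts: [1, 0, 0, 1, 1, 1, 2, 1, 0, 1]

Sorted: [0, 3, 4, 5, 6, 6, 7, 9]


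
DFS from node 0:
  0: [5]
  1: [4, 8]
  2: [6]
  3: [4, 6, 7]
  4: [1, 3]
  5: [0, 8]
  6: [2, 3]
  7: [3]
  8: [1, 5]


Visit 0, push [5]
Visit 5, push [8]
Visit 8, push [1]
Visit 1, push [4]
Visit 4, push [3]
Visit 3, push [7, 6]
Visit 6, push [2]
Visit 2, push []
Visit 7, push []

DFS order: [0, 5, 8, 1, 4, 3, 6, 2, 7]


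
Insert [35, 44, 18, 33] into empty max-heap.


Insert 35: [35]
Insert 44: [44, 35]
Insert 18: [44, 35, 18]
Insert 33: [44, 35, 18, 33]

Final heap: [44, 35, 18, 33]


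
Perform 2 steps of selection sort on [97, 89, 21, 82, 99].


Initial: [97, 89, 21, 82, 99]
Step 1: min=21 at 2
  Swap: [21, 89, 97, 82, 99]
Step 2: min=82 at 3
  Swap: [21, 82, 97, 89, 99]

After 2 steps: [21, 82, 97, 89, 99]


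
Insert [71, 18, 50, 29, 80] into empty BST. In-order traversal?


Insert 71: root
Insert 18: L from 71
Insert 50: L from 71 -> R from 18
Insert 29: L from 71 -> R from 18 -> L from 50
Insert 80: R from 71

In-order: [18, 29, 50, 71, 80]


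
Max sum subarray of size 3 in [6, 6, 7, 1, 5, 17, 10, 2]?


[0:3]: 19
[1:4]: 14
[2:5]: 13
[3:6]: 23
[4:7]: 32
[5:8]: 29

Max: 32 at [4:7]


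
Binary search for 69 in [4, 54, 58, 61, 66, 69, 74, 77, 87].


Step 1: lo=0, hi=8, mid=4, val=66
Step 2: lo=5, hi=8, mid=6, val=74
Step 3: lo=5, hi=5, mid=5, val=69

Found at index 5


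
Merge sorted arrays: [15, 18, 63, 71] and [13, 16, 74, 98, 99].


Take 13 from B
Take 15 from A
Take 16 from B
Take 18 from A
Take 63 from A
Take 71 from A

Merged: [13, 15, 16, 18, 63, 71, 74, 98, 99]


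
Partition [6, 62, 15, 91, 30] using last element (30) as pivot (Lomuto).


Pivot: 30
  6 <= 30: advance i (no swap)
  15 <= 30: swap -> [6, 15, 62, 91, 30]
Place pivot at 2: [6, 15, 30, 91, 62]

Partitioned: [6, 15, 30, 91, 62]


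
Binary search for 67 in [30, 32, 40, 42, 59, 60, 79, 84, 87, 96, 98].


Step 1: lo=0, hi=10, mid=5, val=60
Step 2: lo=6, hi=10, mid=8, val=87
Step 3: lo=6, hi=7, mid=6, val=79

Not found


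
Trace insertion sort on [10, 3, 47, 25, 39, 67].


Initial: [10, 3, 47, 25, 39, 67]
Insert 3: [3, 10, 47, 25, 39, 67]
Insert 47: [3, 10, 47, 25, 39, 67]
Insert 25: [3, 10, 25, 47, 39, 67]
Insert 39: [3, 10, 25, 39, 47, 67]
Insert 67: [3, 10, 25, 39, 47, 67]

Sorted: [3, 10, 25, 39, 47, 67]


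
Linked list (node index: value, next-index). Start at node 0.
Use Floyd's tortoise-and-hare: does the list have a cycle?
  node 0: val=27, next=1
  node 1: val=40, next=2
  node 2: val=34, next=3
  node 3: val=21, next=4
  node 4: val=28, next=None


Floyd's tortoise (slow, +1) and hare (fast, +2):
  init: slow=0, fast=0
  step 1: slow=1, fast=2
  step 2: slow=2, fast=4
  step 3: fast -> None, no cycle

Cycle: no


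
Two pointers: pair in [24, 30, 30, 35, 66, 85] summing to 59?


lo=0(24)+hi=5(85)=109
lo=0(24)+hi=4(66)=90
lo=0(24)+hi=3(35)=59

Yes: 24+35=59


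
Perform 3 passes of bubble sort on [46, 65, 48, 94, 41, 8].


Initial: [46, 65, 48, 94, 41, 8]
Pass 1: [46, 48, 65, 41, 8, 94] (3 swaps)
Pass 2: [46, 48, 41, 8, 65, 94] (2 swaps)
Pass 3: [46, 41, 8, 48, 65, 94] (2 swaps)

After 3 passes: [46, 41, 8, 48, 65, 94]


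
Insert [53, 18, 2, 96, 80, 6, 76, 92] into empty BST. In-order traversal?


Insert 53: root
Insert 18: L from 53
Insert 2: L from 53 -> L from 18
Insert 96: R from 53
Insert 80: R from 53 -> L from 96
Insert 6: L from 53 -> L from 18 -> R from 2
Insert 76: R from 53 -> L from 96 -> L from 80
Insert 92: R from 53 -> L from 96 -> R from 80

In-order: [2, 6, 18, 53, 76, 80, 92, 96]


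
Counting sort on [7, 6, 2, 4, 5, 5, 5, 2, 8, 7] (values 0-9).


Input: [7, 6, 2, 4, 5, 5, 5, 2, 8, 7]
Counts: [0, 0, 2, 0, 1, 3, 1, 2, 1, 0]

Sorted: [2, 2, 4, 5, 5, 5, 6, 7, 7, 8]


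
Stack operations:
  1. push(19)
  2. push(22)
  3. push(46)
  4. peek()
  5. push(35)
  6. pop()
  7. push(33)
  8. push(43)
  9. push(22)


push(19) -> [19]
push(22) -> [19, 22]
push(46) -> [19, 22, 46]
peek()->46
push(35) -> [19, 22, 46, 35]
pop()->35, [19, 22, 46]
push(33) -> [19, 22, 46, 33]
push(43) -> [19, 22, 46, 33, 43]
push(22) -> [19, 22, 46, 33, 43, 22]

Final stack: [19, 22, 46, 33, 43, 22]


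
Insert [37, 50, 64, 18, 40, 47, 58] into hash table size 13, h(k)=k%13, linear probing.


Insert 37: h=11 -> slot 11
Insert 50: h=11, 1 probes -> slot 12
Insert 64: h=12, 1 probes -> slot 0
Insert 18: h=5 -> slot 5
Insert 40: h=1 -> slot 1
Insert 47: h=8 -> slot 8
Insert 58: h=6 -> slot 6

Table: [64, 40, None, None, None, 18, 58, None, 47, None, None, 37, 50]


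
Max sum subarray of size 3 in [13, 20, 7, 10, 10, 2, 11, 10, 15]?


[0:3]: 40
[1:4]: 37
[2:5]: 27
[3:6]: 22
[4:7]: 23
[5:8]: 23
[6:9]: 36

Max: 40 at [0:3]


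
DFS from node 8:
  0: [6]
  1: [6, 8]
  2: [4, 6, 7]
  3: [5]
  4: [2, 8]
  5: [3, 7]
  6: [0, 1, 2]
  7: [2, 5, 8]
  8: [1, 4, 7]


Visit 8, push [7, 4, 1]
Visit 1, push [6]
Visit 6, push [2, 0]
Visit 0, push []
Visit 2, push [7, 4]
Visit 4, push []
Visit 7, push [5]
Visit 5, push [3]
Visit 3, push []

DFS order: [8, 1, 6, 0, 2, 4, 7, 5, 3]


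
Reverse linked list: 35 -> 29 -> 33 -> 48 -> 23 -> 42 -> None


Step 1: curr=35, set curr.next=prev(None) | reversed so far: 35
Step 2: curr=29, set curr.next=prev(35) | reversed so far: 29 -> 35
Step 3: curr=33, set curr.next=prev(29) | reversed so far: 33 -> 29 -> 35
Step 4: curr=48, set curr.next=prev(33) | reversed so far: 48 -> 33 -> 29 -> 35
Step 5: curr=23, set curr.next=prev(48) | reversed so far: 23 -> 48 -> 33 -> 29 -> 35
Step 6: curr=42, set curr.next=prev(23) | reversed so far: 42 -> 23 -> 48 -> 33 -> 29 -> 35

42 -> 23 -> 48 -> 33 -> 29 -> 35 -> None


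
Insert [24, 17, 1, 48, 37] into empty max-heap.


Insert 24: [24]
Insert 17: [24, 17]
Insert 1: [24, 17, 1]
Insert 48: [48, 24, 1, 17]
Insert 37: [48, 37, 1, 17, 24]

Final heap: [48, 37, 1, 17, 24]


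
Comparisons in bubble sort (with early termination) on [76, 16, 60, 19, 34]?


Algorithm: bubble sort (with early termination)
Input: [76, 16, 60, 19, 34]
Sorted: [16, 19, 34, 60, 76]

9


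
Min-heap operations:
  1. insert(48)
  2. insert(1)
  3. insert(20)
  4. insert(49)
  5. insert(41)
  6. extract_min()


insert(48) -> [48]
insert(1) -> [1, 48]
insert(20) -> [1, 48, 20]
insert(49) -> [1, 48, 20, 49]
insert(41) -> [1, 41, 20, 49, 48]
extract_min()->1, [20, 41, 48, 49]

Final heap: [20, 41, 48, 49]


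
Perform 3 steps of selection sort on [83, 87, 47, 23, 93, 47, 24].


Initial: [83, 87, 47, 23, 93, 47, 24]
Step 1: min=23 at 3
  Swap: [23, 87, 47, 83, 93, 47, 24]
Step 2: min=24 at 6
  Swap: [23, 24, 47, 83, 93, 47, 87]
Step 3: min=47 at 2
  Swap: [23, 24, 47, 83, 93, 47, 87]

After 3 steps: [23, 24, 47, 83, 93, 47, 87]


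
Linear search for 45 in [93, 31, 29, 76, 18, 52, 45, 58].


i=0: 93!=45
i=1: 31!=45
i=2: 29!=45
i=3: 76!=45
i=4: 18!=45
i=5: 52!=45
i=6: 45==45 found!

Found at 6, 7 comps


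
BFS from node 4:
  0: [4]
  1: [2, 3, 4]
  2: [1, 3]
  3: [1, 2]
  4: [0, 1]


Visit 4, enqueue [0, 1]
Visit 0, enqueue []
Visit 1, enqueue [2, 3]
Visit 2, enqueue []
Visit 3, enqueue []

BFS order: [4, 0, 1, 2, 3]


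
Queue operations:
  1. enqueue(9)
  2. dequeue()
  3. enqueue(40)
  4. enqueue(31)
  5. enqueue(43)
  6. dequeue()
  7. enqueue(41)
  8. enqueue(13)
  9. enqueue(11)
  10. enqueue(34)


enqueue(9) -> [9]
dequeue()->9, []
enqueue(40) -> [40]
enqueue(31) -> [40, 31]
enqueue(43) -> [40, 31, 43]
dequeue()->40, [31, 43]
enqueue(41) -> [31, 43, 41]
enqueue(13) -> [31, 43, 41, 13]
enqueue(11) -> [31, 43, 41, 13, 11]
enqueue(34) -> [31, 43, 41, 13, 11, 34]

Final queue: [31, 43, 41, 13, 11, 34]


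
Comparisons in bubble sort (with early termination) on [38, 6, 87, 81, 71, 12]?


Algorithm: bubble sort (with early termination)
Input: [38, 6, 87, 81, 71, 12]
Sorted: [6, 12, 38, 71, 81, 87]

15


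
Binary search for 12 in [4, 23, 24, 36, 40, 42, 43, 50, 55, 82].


Step 1: lo=0, hi=9, mid=4, val=40
Step 2: lo=0, hi=3, mid=1, val=23
Step 3: lo=0, hi=0, mid=0, val=4

Not found


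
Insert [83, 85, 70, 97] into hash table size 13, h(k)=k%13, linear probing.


Insert 83: h=5 -> slot 5
Insert 85: h=7 -> slot 7
Insert 70: h=5, 1 probes -> slot 6
Insert 97: h=6, 2 probes -> slot 8

Table: [None, None, None, None, None, 83, 70, 85, 97, None, None, None, None]


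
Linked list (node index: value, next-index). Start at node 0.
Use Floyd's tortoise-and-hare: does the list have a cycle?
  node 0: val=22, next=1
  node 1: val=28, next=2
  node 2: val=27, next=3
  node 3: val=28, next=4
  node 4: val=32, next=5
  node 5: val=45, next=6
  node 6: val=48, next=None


Floyd's tortoise (slow, +1) and hare (fast, +2):
  init: slow=0, fast=0
  step 1: slow=1, fast=2
  step 2: slow=2, fast=4
  step 3: slow=3, fast=6
  step 4: fast -> None, no cycle

Cycle: no


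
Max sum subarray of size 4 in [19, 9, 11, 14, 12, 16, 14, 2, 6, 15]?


[0:4]: 53
[1:5]: 46
[2:6]: 53
[3:7]: 56
[4:8]: 44
[5:9]: 38
[6:10]: 37

Max: 56 at [3:7]


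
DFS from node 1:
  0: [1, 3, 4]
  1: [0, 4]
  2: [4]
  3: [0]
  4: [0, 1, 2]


Visit 1, push [4, 0]
Visit 0, push [4, 3]
Visit 3, push []
Visit 4, push [2]
Visit 2, push []

DFS order: [1, 0, 3, 4, 2]


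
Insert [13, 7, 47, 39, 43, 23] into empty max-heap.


Insert 13: [13]
Insert 7: [13, 7]
Insert 47: [47, 7, 13]
Insert 39: [47, 39, 13, 7]
Insert 43: [47, 43, 13, 7, 39]
Insert 23: [47, 43, 23, 7, 39, 13]

Final heap: [47, 43, 23, 7, 39, 13]


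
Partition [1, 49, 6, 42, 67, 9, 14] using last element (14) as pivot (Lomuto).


Pivot: 14
  1 <= 14: advance i (no swap)
  6 <= 14: swap -> [1, 6, 49, 42, 67, 9, 14]
  9 <= 14: swap -> [1, 6, 9, 42, 67, 49, 14]
Place pivot at 3: [1, 6, 9, 14, 67, 49, 42]

Partitioned: [1, 6, 9, 14, 67, 49, 42]


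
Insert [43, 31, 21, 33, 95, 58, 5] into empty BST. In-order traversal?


Insert 43: root
Insert 31: L from 43
Insert 21: L from 43 -> L from 31
Insert 33: L from 43 -> R from 31
Insert 95: R from 43
Insert 58: R from 43 -> L from 95
Insert 5: L from 43 -> L from 31 -> L from 21

In-order: [5, 21, 31, 33, 43, 58, 95]


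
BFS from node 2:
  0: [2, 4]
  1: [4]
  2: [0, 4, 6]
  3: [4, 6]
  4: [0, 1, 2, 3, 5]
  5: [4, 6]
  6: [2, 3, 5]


Visit 2, enqueue [0, 4, 6]
Visit 0, enqueue []
Visit 4, enqueue [1, 3, 5]
Visit 6, enqueue []
Visit 1, enqueue []
Visit 3, enqueue []
Visit 5, enqueue []

BFS order: [2, 0, 4, 6, 1, 3, 5]


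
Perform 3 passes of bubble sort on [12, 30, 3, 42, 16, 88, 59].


Initial: [12, 30, 3, 42, 16, 88, 59]
Pass 1: [12, 3, 30, 16, 42, 59, 88] (3 swaps)
Pass 2: [3, 12, 16, 30, 42, 59, 88] (2 swaps)
Pass 3: [3, 12, 16, 30, 42, 59, 88] (0 swaps)

After 3 passes: [3, 12, 16, 30, 42, 59, 88]


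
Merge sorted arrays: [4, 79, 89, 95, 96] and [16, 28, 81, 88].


Take 4 from A
Take 16 from B
Take 28 from B
Take 79 from A
Take 81 from B
Take 88 from B

Merged: [4, 16, 28, 79, 81, 88, 89, 95, 96]


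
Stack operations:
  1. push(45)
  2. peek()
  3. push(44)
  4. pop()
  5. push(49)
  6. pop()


push(45) -> [45]
peek()->45
push(44) -> [45, 44]
pop()->44, [45]
push(49) -> [45, 49]
pop()->49, [45]

Final stack: [45]


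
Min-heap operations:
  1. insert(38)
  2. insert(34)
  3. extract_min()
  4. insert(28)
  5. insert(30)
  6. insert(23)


insert(38) -> [38]
insert(34) -> [34, 38]
extract_min()->34, [38]
insert(28) -> [28, 38]
insert(30) -> [28, 38, 30]
insert(23) -> [23, 28, 30, 38]

Final heap: [23, 28, 30, 38]


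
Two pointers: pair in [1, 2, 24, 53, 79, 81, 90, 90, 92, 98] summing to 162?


lo=0(1)+hi=9(98)=99
lo=1(2)+hi=9(98)=100
lo=2(24)+hi=9(98)=122
lo=3(53)+hi=9(98)=151
lo=4(79)+hi=9(98)=177
lo=4(79)+hi=8(92)=171
lo=4(79)+hi=7(90)=169
lo=4(79)+hi=6(90)=169
lo=4(79)+hi=5(81)=160

No pair found


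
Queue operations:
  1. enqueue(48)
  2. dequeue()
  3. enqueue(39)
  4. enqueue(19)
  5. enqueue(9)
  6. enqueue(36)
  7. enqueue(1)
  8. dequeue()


enqueue(48) -> [48]
dequeue()->48, []
enqueue(39) -> [39]
enqueue(19) -> [39, 19]
enqueue(9) -> [39, 19, 9]
enqueue(36) -> [39, 19, 9, 36]
enqueue(1) -> [39, 19, 9, 36, 1]
dequeue()->39, [19, 9, 36, 1]

Final queue: [19, 9, 36, 1]


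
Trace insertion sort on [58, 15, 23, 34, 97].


Initial: [58, 15, 23, 34, 97]
Insert 15: [15, 58, 23, 34, 97]
Insert 23: [15, 23, 58, 34, 97]
Insert 34: [15, 23, 34, 58, 97]
Insert 97: [15, 23, 34, 58, 97]

Sorted: [15, 23, 34, 58, 97]


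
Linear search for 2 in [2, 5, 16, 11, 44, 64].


i=0: 2==2 found!

Found at 0, 1 comps


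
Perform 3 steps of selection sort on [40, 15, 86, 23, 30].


Initial: [40, 15, 86, 23, 30]
Step 1: min=15 at 1
  Swap: [15, 40, 86, 23, 30]
Step 2: min=23 at 3
  Swap: [15, 23, 86, 40, 30]
Step 3: min=30 at 4
  Swap: [15, 23, 30, 40, 86]

After 3 steps: [15, 23, 30, 40, 86]


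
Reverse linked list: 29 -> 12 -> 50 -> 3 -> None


Step 1: curr=29, set curr.next=prev(None) | reversed so far: 29
Step 2: curr=12, set curr.next=prev(29) | reversed so far: 12 -> 29
Step 3: curr=50, set curr.next=prev(12) | reversed so far: 50 -> 12 -> 29
Step 4: curr=3, set curr.next=prev(50) | reversed so far: 3 -> 50 -> 12 -> 29

3 -> 50 -> 12 -> 29 -> None


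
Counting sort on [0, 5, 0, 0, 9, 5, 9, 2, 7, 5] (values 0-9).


Input: [0, 5, 0, 0, 9, 5, 9, 2, 7, 5]
Counts: [3, 0, 1, 0, 0, 3, 0, 1, 0, 2]

Sorted: [0, 0, 0, 2, 5, 5, 5, 7, 9, 9]


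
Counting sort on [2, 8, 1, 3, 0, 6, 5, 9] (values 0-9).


Input: [2, 8, 1, 3, 0, 6, 5, 9]
Counts: [1, 1, 1, 1, 0, 1, 1, 0, 1, 1]

Sorted: [0, 1, 2, 3, 5, 6, 8, 9]


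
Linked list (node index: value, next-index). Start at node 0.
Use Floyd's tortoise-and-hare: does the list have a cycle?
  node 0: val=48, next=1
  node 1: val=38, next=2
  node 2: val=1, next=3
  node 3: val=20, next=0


Floyd's tortoise (slow, +1) and hare (fast, +2):
  init: slow=0, fast=0
  step 1: slow=1, fast=2
  step 2: slow=2, fast=0
  step 3: slow=3, fast=2
  step 4: slow=0, fast=0
  slow == fast at node 0: cycle detected

Cycle: yes


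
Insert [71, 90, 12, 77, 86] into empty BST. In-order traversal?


Insert 71: root
Insert 90: R from 71
Insert 12: L from 71
Insert 77: R from 71 -> L from 90
Insert 86: R from 71 -> L from 90 -> R from 77

In-order: [12, 71, 77, 86, 90]


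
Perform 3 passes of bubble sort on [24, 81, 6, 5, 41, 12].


Initial: [24, 81, 6, 5, 41, 12]
Pass 1: [24, 6, 5, 41, 12, 81] (4 swaps)
Pass 2: [6, 5, 24, 12, 41, 81] (3 swaps)
Pass 3: [5, 6, 12, 24, 41, 81] (2 swaps)

After 3 passes: [5, 6, 12, 24, 41, 81]


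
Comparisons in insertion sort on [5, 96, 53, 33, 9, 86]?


Algorithm: insertion sort
Input: [5, 96, 53, 33, 9, 86]
Sorted: [5, 9, 33, 53, 86, 96]

12


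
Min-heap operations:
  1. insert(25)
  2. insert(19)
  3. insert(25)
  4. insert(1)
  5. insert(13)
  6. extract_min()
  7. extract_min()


insert(25) -> [25]
insert(19) -> [19, 25]
insert(25) -> [19, 25, 25]
insert(1) -> [1, 19, 25, 25]
insert(13) -> [1, 13, 25, 25, 19]
extract_min()->1, [13, 19, 25, 25]
extract_min()->13, [19, 25, 25]

Final heap: [19, 25, 25]


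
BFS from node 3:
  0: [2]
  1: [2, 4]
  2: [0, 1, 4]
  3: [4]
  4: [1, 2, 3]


Visit 3, enqueue [4]
Visit 4, enqueue [1, 2]
Visit 1, enqueue []
Visit 2, enqueue [0]
Visit 0, enqueue []

BFS order: [3, 4, 1, 2, 0]


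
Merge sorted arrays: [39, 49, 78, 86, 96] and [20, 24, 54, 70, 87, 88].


Take 20 from B
Take 24 from B
Take 39 from A
Take 49 from A
Take 54 from B
Take 70 from B
Take 78 from A
Take 86 from A
Take 87 from B
Take 88 from B

Merged: [20, 24, 39, 49, 54, 70, 78, 86, 87, 88, 96]


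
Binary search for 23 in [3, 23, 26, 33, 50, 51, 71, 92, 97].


Step 1: lo=0, hi=8, mid=4, val=50
Step 2: lo=0, hi=3, mid=1, val=23

Found at index 1


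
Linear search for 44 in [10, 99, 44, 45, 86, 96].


i=0: 10!=44
i=1: 99!=44
i=2: 44==44 found!

Found at 2, 3 comps


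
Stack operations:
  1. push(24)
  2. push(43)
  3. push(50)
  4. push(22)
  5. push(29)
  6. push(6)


push(24) -> [24]
push(43) -> [24, 43]
push(50) -> [24, 43, 50]
push(22) -> [24, 43, 50, 22]
push(29) -> [24, 43, 50, 22, 29]
push(6) -> [24, 43, 50, 22, 29, 6]

Final stack: [24, 43, 50, 22, 29, 6]


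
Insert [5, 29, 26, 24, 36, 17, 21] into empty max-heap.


Insert 5: [5]
Insert 29: [29, 5]
Insert 26: [29, 5, 26]
Insert 24: [29, 24, 26, 5]
Insert 36: [36, 29, 26, 5, 24]
Insert 17: [36, 29, 26, 5, 24, 17]
Insert 21: [36, 29, 26, 5, 24, 17, 21]

Final heap: [36, 29, 26, 5, 24, 17, 21]


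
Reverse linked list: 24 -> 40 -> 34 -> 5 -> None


Step 1: curr=24, set curr.next=prev(None) | reversed so far: 24
Step 2: curr=40, set curr.next=prev(24) | reversed so far: 40 -> 24
Step 3: curr=34, set curr.next=prev(40) | reversed so far: 34 -> 40 -> 24
Step 4: curr=5, set curr.next=prev(34) | reversed so far: 5 -> 34 -> 40 -> 24

5 -> 34 -> 40 -> 24 -> None


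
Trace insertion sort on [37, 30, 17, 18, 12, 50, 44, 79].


Initial: [37, 30, 17, 18, 12, 50, 44, 79]
Insert 30: [30, 37, 17, 18, 12, 50, 44, 79]
Insert 17: [17, 30, 37, 18, 12, 50, 44, 79]
Insert 18: [17, 18, 30, 37, 12, 50, 44, 79]
Insert 12: [12, 17, 18, 30, 37, 50, 44, 79]
Insert 50: [12, 17, 18, 30, 37, 50, 44, 79]
Insert 44: [12, 17, 18, 30, 37, 44, 50, 79]
Insert 79: [12, 17, 18, 30, 37, 44, 50, 79]

Sorted: [12, 17, 18, 30, 37, 44, 50, 79]


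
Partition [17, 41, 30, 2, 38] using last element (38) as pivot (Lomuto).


Pivot: 38
  17 <= 38: advance i (no swap)
  30 <= 38: swap -> [17, 30, 41, 2, 38]
  2 <= 38: swap -> [17, 30, 2, 41, 38]
Place pivot at 3: [17, 30, 2, 38, 41]

Partitioned: [17, 30, 2, 38, 41]


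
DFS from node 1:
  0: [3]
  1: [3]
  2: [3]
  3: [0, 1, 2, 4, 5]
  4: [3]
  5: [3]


Visit 1, push [3]
Visit 3, push [5, 4, 2, 0]
Visit 0, push []
Visit 2, push []
Visit 4, push []
Visit 5, push []

DFS order: [1, 3, 0, 2, 4, 5]


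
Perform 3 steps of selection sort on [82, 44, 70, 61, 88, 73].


Initial: [82, 44, 70, 61, 88, 73]
Step 1: min=44 at 1
  Swap: [44, 82, 70, 61, 88, 73]
Step 2: min=61 at 3
  Swap: [44, 61, 70, 82, 88, 73]
Step 3: min=70 at 2
  Swap: [44, 61, 70, 82, 88, 73]

After 3 steps: [44, 61, 70, 82, 88, 73]


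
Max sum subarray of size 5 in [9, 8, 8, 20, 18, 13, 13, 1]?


[0:5]: 63
[1:6]: 67
[2:7]: 72
[3:8]: 65

Max: 72 at [2:7]


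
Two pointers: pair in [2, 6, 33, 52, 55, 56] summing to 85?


lo=0(2)+hi=5(56)=58
lo=1(6)+hi=5(56)=62
lo=2(33)+hi=5(56)=89
lo=2(33)+hi=4(55)=88
lo=2(33)+hi=3(52)=85

Yes: 33+52=85


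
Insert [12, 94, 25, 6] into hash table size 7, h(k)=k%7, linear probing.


Insert 12: h=5 -> slot 5
Insert 94: h=3 -> slot 3
Insert 25: h=4 -> slot 4
Insert 6: h=6 -> slot 6

Table: [None, None, None, 94, 25, 12, 6]


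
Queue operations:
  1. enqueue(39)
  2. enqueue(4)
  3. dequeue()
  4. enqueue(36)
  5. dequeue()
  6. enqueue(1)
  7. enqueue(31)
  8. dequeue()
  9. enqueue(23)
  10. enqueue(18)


enqueue(39) -> [39]
enqueue(4) -> [39, 4]
dequeue()->39, [4]
enqueue(36) -> [4, 36]
dequeue()->4, [36]
enqueue(1) -> [36, 1]
enqueue(31) -> [36, 1, 31]
dequeue()->36, [1, 31]
enqueue(23) -> [1, 31, 23]
enqueue(18) -> [1, 31, 23, 18]

Final queue: [1, 31, 23, 18]


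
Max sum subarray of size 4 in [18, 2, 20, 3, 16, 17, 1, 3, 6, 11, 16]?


[0:4]: 43
[1:5]: 41
[2:6]: 56
[3:7]: 37
[4:8]: 37
[5:9]: 27
[6:10]: 21
[7:11]: 36

Max: 56 at [2:6]


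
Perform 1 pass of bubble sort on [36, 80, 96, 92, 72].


Initial: [36, 80, 96, 92, 72]
Pass 1: [36, 80, 92, 72, 96] (2 swaps)

After 1 pass: [36, 80, 92, 72, 96]


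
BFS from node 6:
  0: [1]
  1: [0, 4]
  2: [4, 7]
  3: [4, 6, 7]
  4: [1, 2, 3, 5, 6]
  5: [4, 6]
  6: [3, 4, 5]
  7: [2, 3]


Visit 6, enqueue [3, 4, 5]
Visit 3, enqueue [7]
Visit 4, enqueue [1, 2]
Visit 5, enqueue []
Visit 7, enqueue []
Visit 1, enqueue [0]
Visit 2, enqueue []
Visit 0, enqueue []

BFS order: [6, 3, 4, 5, 7, 1, 2, 0]


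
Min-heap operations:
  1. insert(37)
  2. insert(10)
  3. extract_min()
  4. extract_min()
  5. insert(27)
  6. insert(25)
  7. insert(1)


insert(37) -> [37]
insert(10) -> [10, 37]
extract_min()->10, [37]
extract_min()->37, []
insert(27) -> [27]
insert(25) -> [25, 27]
insert(1) -> [1, 27, 25]

Final heap: [1, 27, 25]


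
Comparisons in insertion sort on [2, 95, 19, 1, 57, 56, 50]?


Algorithm: insertion sort
Input: [2, 95, 19, 1, 57, 56, 50]
Sorted: [1, 2, 19, 50, 56, 57, 95]

15


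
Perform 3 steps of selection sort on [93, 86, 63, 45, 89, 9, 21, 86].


Initial: [93, 86, 63, 45, 89, 9, 21, 86]
Step 1: min=9 at 5
  Swap: [9, 86, 63, 45, 89, 93, 21, 86]
Step 2: min=21 at 6
  Swap: [9, 21, 63, 45, 89, 93, 86, 86]
Step 3: min=45 at 3
  Swap: [9, 21, 45, 63, 89, 93, 86, 86]

After 3 steps: [9, 21, 45, 63, 89, 93, 86, 86]


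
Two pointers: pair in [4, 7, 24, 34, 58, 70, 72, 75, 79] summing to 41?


lo=0(4)+hi=8(79)=83
lo=0(4)+hi=7(75)=79
lo=0(4)+hi=6(72)=76
lo=0(4)+hi=5(70)=74
lo=0(4)+hi=4(58)=62
lo=0(4)+hi=3(34)=38
lo=1(7)+hi=3(34)=41

Yes: 7+34=41


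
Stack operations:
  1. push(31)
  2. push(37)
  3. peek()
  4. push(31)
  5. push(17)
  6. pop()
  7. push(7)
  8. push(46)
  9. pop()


push(31) -> [31]
push(37) -> [31, 37]
peek()->37
push(31) -> [31, 37, 31]
push(17) -> [31, 37, 31, 17]
pop()->17, [31, 37, 31]
push(7) -> [31, 37, 31, 7]
push(46) -> [31, 37, 31, 7, 46]
pop()->46, [31, 37, 31, 7]

Final stack: [31, 37, 31, 7]


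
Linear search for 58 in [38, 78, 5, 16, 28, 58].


i=0: 38!=58
i=1: 78!=58
i=2: 5!=58
i=3: 16!=58
i=4: 28!=58
i=5: 58==58 found!

Found at 5, 6 comps


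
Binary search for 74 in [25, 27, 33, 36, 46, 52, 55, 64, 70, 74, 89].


Step 1: lo=0, hi=10, mid=5, val=52
Step 2: lo=6, hi=10, mid=8, val=70
Step 3: lo=9, hi=10, mid=9, val=74

Found at index 9


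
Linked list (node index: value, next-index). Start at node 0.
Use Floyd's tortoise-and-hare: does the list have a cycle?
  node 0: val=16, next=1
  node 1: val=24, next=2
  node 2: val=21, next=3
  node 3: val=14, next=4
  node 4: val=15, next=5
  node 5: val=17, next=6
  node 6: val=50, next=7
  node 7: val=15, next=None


Floyd's tortoise (slow, +1) and hare (fast, +2):
  init: slow=0, fast=0
  step 1: slow=1, fast=2
  step 2: slow=2, fast=4
  step 3: slow=3, fast=6
  step 4: fast 6->7->None, no cycle

Cycle: no


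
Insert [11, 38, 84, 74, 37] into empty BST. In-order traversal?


Insert 11: root
Insert 38: R from 11
Insert 84: R from 11 -> R from 38
Insert 74: R from 11 -> R from 38 -> L from 84
Insert 37: R from 11 -> L from 38

In-order: [11, 37, 38, 74, 84]


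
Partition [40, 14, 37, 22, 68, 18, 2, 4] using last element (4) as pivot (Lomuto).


Pivot: 4
  2 <= 4: swap -> [2, 14, 37, 22, 68, 18, 40, 4]
Place pivot at 1: [2, 4, 37, 22, 68, 18, 40, 14]

Partitioned: [2, 4, 37, 22, 68, 18, 40, 14]


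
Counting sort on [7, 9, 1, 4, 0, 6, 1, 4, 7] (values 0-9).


Input: [7, 9, 1, 4, 0, 6, 1, 4, 7]
Counts: [1, 2, 0, 0, 2, 0, 1, 2, 0, 1]

Sorted: [0, 1, 1, 4, 4, 6, 7, 7, 9]


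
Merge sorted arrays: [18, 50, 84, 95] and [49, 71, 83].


Take 18 from A
Take 49 from B
Take 50 from A
Take 71 from B
Take 83 from B

Merged: [18, 49, 50, 71, 83, 84, 95]


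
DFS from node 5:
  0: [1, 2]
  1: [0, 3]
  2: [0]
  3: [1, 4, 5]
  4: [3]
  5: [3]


Visit 5, push [3]
Visit 3, push [4, 1]
Visit 1, push [0]
Visit 0, push [2]
Visit 2, push []
Visit 4, push []

DFS order: [5, 3, 1, 0, 2, 4]


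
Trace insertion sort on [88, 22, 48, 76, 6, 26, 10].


Initial: [88, 22, 48, 76, 6, 26, 10]
Insert 22: [22, 88, 48, 76, 6, 26, 10]
Insert 48: [22, 48, 88, 76, 6, 26, 10]
Insert 76: [22, 48, 76, 88, 6, 26, 10]
Insert 6: [6, 22, 48, 76, 88, 26, 10]
Insert 26: [6, 22, 26, 48, 76, 88, 10]
Insert 10: [6, 10, 22, 26, 48, 76, 88]

Sorted: [6, 10, 22, 26, 48, 76, 88]


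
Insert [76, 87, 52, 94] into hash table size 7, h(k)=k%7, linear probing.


Insert 76: h=6 -> slot 6
Insert 87: h=3 -> slot 3
Insert 52: h=3, 1 probes -> slot 4
Insert 94: h=3, 2 probes -> slot 5

Table: [None, None, None, 87, 52, 94, 76]


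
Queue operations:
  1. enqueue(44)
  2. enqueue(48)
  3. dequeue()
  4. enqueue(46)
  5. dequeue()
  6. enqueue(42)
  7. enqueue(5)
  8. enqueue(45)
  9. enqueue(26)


enqueue(44) -> [44]
enqueue(48) -> [44, 48]
dequeue()->44, [48]
enqueue(46) -> [48, 46]
dequeue()->48, [46]
enqueue(42) -> [46, 42]
enqueue(5) -> [46, 42, 5]
enqueue(45) -> [46, 42, 5, 45]
enqueue(26) -> [46, 42, 5, 45, 26]

Final queue: [46, 42, 5, 45, 26]


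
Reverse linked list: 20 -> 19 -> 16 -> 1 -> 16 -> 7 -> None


Step 1: curr=20, set curr.next=prev(None) | reversed so far: 20
Step 2: curr=19, set curr.next=prev(20) | reversed so far: 19 -> 20
Step 3: curr=16, set curr.next=prev(19) | reversed so far: 16 -> 19 -> 20
Step 4: curr=1, set curr.next=prev(16) | reversed so far: 1 -> 16 -> 19 -> 20
Step 5: curr=16, set curr.next=prev(1) | reversed so far: 16 -> 1 -> 16 -> 19 -> 20
Step 6: curr=7, set curr.next=prev(16) | reversed so far: 7 -> 16 -> 1 -> 16 -> 19 -> 20

7 -> 16 -> 1 -> 16 -> 19 -> 20 -> None


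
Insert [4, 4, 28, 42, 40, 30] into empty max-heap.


Insert 4: [4]
Insert 4: [4, 4]
Insert 28: [28, 4, 4]
Insert 42: [42, 28, 4, 4]
Insert 40: [42, 40, 4, 4, 28]
Insert 30: [42, 40, 30, 4, 28, 4]

Final heap: [42, 40, 30, 4, 28, 4]


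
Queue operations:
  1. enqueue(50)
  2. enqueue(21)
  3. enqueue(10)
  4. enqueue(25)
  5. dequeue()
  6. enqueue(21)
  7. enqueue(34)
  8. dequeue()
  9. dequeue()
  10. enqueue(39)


enqueue(50) -> [50]
enqueue(21) -> [50, 21]
enqueue(10) -> [50, 21, 10]
enqueue(25) -> [50, 21, 10, 25]
dequeue()->50, [21, 10, 25]
enqueue(21) -> [21, 10, 25, 21]
enqueue(34) -> [21, 10, 25, 21, 34]
dequeue()->21, [10, 25, 21, 34]
dequeue()->10, [25, 21, 34]
enqueue(39) -> [25, 21, 34, 39]

Final queue: [25, 21, 34, 39]


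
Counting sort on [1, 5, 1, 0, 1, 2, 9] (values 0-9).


Input: [1, 5, 1, 0, 1, 2, 9]
Counts: [1, 3, 1, 0, 0, 1, 0, 0, 0, 1]

Sorted: [0, 1, 1, 1, 2, 5, 9]


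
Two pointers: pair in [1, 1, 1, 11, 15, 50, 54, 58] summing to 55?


lo=0(1)+hi=7(58)=59
lo=0(1)+hi=6(54)=55

Yes: 1+54=55


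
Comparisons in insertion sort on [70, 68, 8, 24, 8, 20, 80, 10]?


Algorithm: insertion sort
Input: [70, 68, 8, 24, 8, 20, 80, 10]
Sorted: [8, 8, 10, 20, 24, 68, 70, 80]

21


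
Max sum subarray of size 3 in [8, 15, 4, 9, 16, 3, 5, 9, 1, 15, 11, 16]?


[0:3]: 27
[1:4]: 28
[2:5]: 29
[3:6]: 28
[4:7]: 24
[5:8]: 17
[6:9]: 15
[7:10]: 25
[8:11]: 27
[9:12]: 42

Max: 42 at [9:12]


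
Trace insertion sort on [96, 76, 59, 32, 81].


Initial: [96, 76, 59, 32, 81]
Insert 76: [76, 96, 59, 32, 81]
Insert 59: [59, 76, 96, 32, 81]
Insert 32: [32, 59, 76, 96, 81]
Insert 81: [32, 59, 76, 81, 96]

Sorted: [32, 59, 76, 81, 96]


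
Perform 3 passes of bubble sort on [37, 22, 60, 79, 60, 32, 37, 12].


Initial: [37, 22, 60, 79, 60, 32, 37, 12]
Pass 1: [22, 37, 60, 60, 32, 37, 12, 79] (5 swaps)
Pass 2: [22, 37, 60, 32, 37, 12, 60, 79] (3 swaps)
Pass 3: [22, 37, 32, 37, 12, 60, 60, 79] (3 swaps)

After 3 passes: [22, 37, 32, 37, 12, 60, 60, 79]


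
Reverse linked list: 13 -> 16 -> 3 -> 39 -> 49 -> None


Step 1: curr=13, set curr.next=prev(None) | reversed so far: 13
Step 2: curr=16, set curr.next=prev(13) | reversed so far: 16 -> 13
Step 3: curr=3, set curr.next=prev(16) | reversed so far: 3 -> 16 -> 13
Step 4: curr=39, set curr.next=prev(3) | reversed so far: 39 -> 3 -> 16 -> 13
Step 5: curr=49, set curr.next=prev(39) | reversed so far: 49 -> 39 -> 3 -> 16 -> 13

49 -> 39 -> 3 -> 16 -> 13 -> None


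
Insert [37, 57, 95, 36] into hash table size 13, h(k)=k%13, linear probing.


Insert 37: h=11 -> slot 11
Insert 57: h=5 -> slot 5
Insert 95: h=4 -> slot 4
Insert 36: h=10 -> slot 10

Table: [None, None, None, None, 95, 57, None, None, None, None, 36, 37, None]


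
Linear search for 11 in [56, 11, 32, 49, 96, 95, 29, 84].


i=0: 56!=11
i=1: 11==11 found!

Found at 1, 2 comps


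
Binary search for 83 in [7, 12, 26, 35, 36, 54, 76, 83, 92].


Step 1: lo=0, hi=8, mid=4, val=36
Step 2: lo=5, hi=8, mid=6, val=76
Step 3: lo=7, hi=8, mid=7, val=83

Found at index 7


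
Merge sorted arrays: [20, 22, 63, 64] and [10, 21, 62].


Take 10 from B
Take 20 from A
Take 21 from B
Take 22 from A
Take 62 from B

Merged: [10, 20, 21, 22, 62, 63, 64]


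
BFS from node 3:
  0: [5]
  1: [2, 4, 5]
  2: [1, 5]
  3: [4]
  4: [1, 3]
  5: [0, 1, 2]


Visit 3, enqueue [4]
Visit 4, enqueue [1]
Visit 1, enqueue [2, 5]
Visit 2, enqueue []
Visit 5, enqueue [0]
Visit 0, enqueue []

BFS order: [3, 4, 1, 2, 5, 0]


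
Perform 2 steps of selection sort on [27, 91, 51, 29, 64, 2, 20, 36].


Initial: [27, 91, 51, 29, 64, 2, 20, 36]
Step 1: min=2 at 5
  Swap: [2, 91, 51, 29, 64, 27, 20, 36]
Step 2: min=20 at 6
  Swap: [2, 20, 51, 29, 64, 27, 91, 36]

After 2 steps: [2, 20, 51, 29, 64, 27, 91, 36]


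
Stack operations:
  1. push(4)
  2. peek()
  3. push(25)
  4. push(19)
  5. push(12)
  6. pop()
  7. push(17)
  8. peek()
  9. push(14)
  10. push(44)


push(4) -> [4]
peek()->4
push(25) -> [4, 25]
push(19) -> [4, 25, 19]
push(12) -> [4, 25, 19, 12]
pop()->12, [4, 25, 19]
push(17) -> [4, 25, 19, 17]
peek()->17
push(14) -> [4, 25, 19, 17, 14]
push(44) -> [4, 25, 19, 17, 14, 44]

Final stack: [4, 25, 19, 17, 14, 44]


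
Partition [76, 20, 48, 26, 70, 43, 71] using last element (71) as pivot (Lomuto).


Pivot: 71
  20 <= 71: swap -> [20, 76, 48, 26, 70, 43, 71]
  48 <= 71: swap -> [20, 48, 76, 26, 70, 43, 71]
  26 <= 71: swap -> [20, 48, 26, 76, 70, 43, 71]
  70 <= 71: swap -> [20, 48, 26, 70, 76, 43, 71]
  43 <= 71: swap -> [20, 48, 26, 70, 43, 76, 71]
Place pivot at 5: [20, 48, 26, 70, 43, 71, 76]

Partitioned: [20, 48, 26, 70, 43, 71, 76]


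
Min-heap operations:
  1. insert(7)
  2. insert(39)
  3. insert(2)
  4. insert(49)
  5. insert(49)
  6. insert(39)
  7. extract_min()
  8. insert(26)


insert(7) -> [7]
insert(39) -> [7, 39]
insert(2) -> [2, 39, 7]
insert(49) -> [2, 39, 7, 49]
insert(49) -> [2, 39, 7, 49, 49]
insert(39) -> [2, 39, 7, 49, 49, 39]
extract_min()->2, [7, 39, 39, 49, 49]
insert(26) -> [7, 39, 26, 49, 49, 39]

Final heap: [7, 39, 26, 49, 49, 39]


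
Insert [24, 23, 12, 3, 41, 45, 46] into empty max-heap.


Insert 24: [24]
Insert 23: [24, 23]
Insert 12: [24, 23, 12]
Insert 3: [24, 23, 12, 3]
Insert 41: [41, 24, 12, 3, 23]
Insert 45: [45, 24, 41, 3, 23, 12]
Insert 46: [46, 24, 45, 3, 23, 12, 41]

Final heap: [46, 24, 45, 3, 23, 12, 41]


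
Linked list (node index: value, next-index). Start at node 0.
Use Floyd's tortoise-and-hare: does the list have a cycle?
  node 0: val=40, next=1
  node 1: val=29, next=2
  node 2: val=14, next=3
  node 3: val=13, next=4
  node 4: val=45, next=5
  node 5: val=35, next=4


Floyd's tortoise (slow, +1) and hare (fast, +2):
  init: slow=0, fast=0
  step 1: slow=1, fast=2
  step 2: slow=2, fast=4
  step 3: slow=3, fast=4
  step 4: slow=4, fast=4
  slow == fast at node 4: cycle detected

Cycle: yes


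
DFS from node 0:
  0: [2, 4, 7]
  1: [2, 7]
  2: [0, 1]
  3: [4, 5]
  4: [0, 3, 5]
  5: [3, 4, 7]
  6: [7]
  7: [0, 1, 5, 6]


Visit 0, push [7, 4, 2]
Visit 2, push [1]
Visit 1, push [7]
Visit 7, push [6, 5]
Visit 5, push [4, 3]
Visit 3, push [4]
Visit 4, push []
Visit 6, push []

DFS order: [0, 2, 1, 7, 5, 3, 4, 6]


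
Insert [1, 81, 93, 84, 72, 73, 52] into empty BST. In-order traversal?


Insert 1: root
Insert 81: R from 1
Insert 93: R from 1 -> R from 81
Insert 84: R from 1 -> R from 81 -> L from 93
Insert 72: R from 1 -> L from 81
Insert 73: R from 1 -> L from 81 -> R from 72
Insert 52: R from 1 -> L from 81 -> L from 72

In-order: [1, 52, 72, 73, 81, 84, 93]


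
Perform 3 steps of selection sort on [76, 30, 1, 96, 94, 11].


Initial: [76, 30, 1, 96, 94, 11]
Step 1: min=1 at 2
  Swap: [1, 30, 76, 96, 94, 11]
Step 2: min=11 at 5
  Swap: [1, 11, 76, 96, 94, 30]
Step 3: min=30 at 5
  Swap: [1, 11, 30, 96, 94, 76]

After 3 steps: [1, 11, 30, 96, 94, 76]


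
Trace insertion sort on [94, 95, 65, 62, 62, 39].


Initial: [94, 95, 65, 62, 62, 39]
Insert 95: [94, 95, 65, 62, 62, 39]
Insert 65: [65, 94, 95, 62, 62, 39]
Insert 62: [62, 65, 94, 95, 62, 39]
Insert 62: [62, 62, 65, 94, 95, 39]
Insert 39: [39, 62, 62, 65, 94, 95]

Sorted: [39, 62, 62, 65, 94, 95]


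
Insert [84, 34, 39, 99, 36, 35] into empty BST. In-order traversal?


Insert 84: root
Insert 34: L from 84
Insert 39: L from 84 -> R from 34
Insert 99: R from 84
Insert 36: L from 84 -> R from 34 -> L from 39
Insert 35: L from 84 -> R from 34 -> L from 39 -> L from 36

In-order: [34, 35, 36, 39, 84, 99]


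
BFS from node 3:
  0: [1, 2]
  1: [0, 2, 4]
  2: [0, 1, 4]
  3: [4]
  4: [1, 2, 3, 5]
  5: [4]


Visit 3, enqueue [4]
Visit 4, enqueue [1, 2, 5]
Visit 1, enqueue [0]
Visit 2, enqueue []
Visit 5, enqueue []
Visit 0, enqueue []

BFS order: [3, 4, 1, 2, 5, 0]


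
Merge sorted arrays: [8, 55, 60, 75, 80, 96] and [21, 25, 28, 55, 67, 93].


Take 8 from A
Take 21 from B
Take 25 from B
Take 28 from B
Take 55 from A
Take 55 from B
Take 60 from A
Take 67 from B
Take 75 from A
Take 80 from A
Take 93 from B

Merged: [8, 21, 25, 28, 55, 55, 60, 67, 75, 80, 93, 96]


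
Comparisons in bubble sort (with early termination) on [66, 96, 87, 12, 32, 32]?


Algorithm: bubble sort (with early termination)
Input: [66, 96, 87, 12, 32, 32]
Sorted: [12, 32, 32, 66, 87, 96]

14


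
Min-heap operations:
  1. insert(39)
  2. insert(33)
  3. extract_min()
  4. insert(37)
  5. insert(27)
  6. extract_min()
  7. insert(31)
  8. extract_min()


insert(39) -> [39]
insert(33) -> [33, 39]
extract_min()->33, [39]
insert(37) -> [37, 39]
insert(27) -> [27, 39, 37]
extract_min()->27, [37, 39]
insert(31) -> [31, 39, 37]
extract_min()->31, [37, 39]

Final heap: [37, 39]


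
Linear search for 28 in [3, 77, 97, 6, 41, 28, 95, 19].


i=0: 3!=28
i=1: 77!=28
i=2: 97!=28
i=3: 6!=28
i=4: 41!=28
i=5: 28==28 found!

Found at 5, 6 comps


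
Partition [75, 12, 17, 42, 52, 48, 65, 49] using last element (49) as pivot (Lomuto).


Pivot: 49
  12 <= 49: swap -> [12, 75, 17, 42, 52, 48, 65, 49]
  17 <= 49: swap -> [12, 17, 75, 42, 52, 48, 65, 49]
  42 <= 49: swap -> [12, 17, 42, 75, 52, 48, 65, 49]
  48 <= 49: swap -> [12, 17, 42, 48, 52, 75, 65, 49]
Place pivot at 4: [12, 17, 42, 48, 49, 75, 65, 52]

Partitioned: [12, 17, 42, 48, 49, 75, 65, 52]


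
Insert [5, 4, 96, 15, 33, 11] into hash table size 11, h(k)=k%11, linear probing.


Insert 5: h=5 -> slot 5
Insert 4: h=4 -> slot 4
Insert 96: h=8 -> slot 8
Insert 15: h=4, 2 probes -> slot 6
Insert 33: h=0 -> slot 0
Insert 11: h=0, 1 probes -> slot 1

Table: [33, 11, None, None, 4, 5, 15, None, 96, None, None]


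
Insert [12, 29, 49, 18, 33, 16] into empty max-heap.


Insert 12: [12]
Insert 29: [29, 12]
Insert 49: [49, 12, 29]
Insert 18: [49, 18, 29, 12]
Insert 33: [49, 33, 29, 12, 18]
Insert 16: [49, 33, 29, 12, 18, 16]

Final heap: [49, 33, 29, 12, 18, 16]


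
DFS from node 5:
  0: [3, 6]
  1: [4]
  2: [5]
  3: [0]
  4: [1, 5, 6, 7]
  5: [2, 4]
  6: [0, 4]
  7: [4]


Visit 5, push [4, 2]
Visit 2, push []
Visit 4, push [7, 6, 1]
Visit 1, push []
Visit 6, push [0]
Visit 0, push [3]
Visit 3, push []
Visit 7, push []

DFS order: [5, 2, 4, 1, 6, 0, 3, 7]


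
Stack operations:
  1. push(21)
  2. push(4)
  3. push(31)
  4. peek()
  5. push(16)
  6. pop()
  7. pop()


push(21) -> [21]
push(4) -> [21, 4]
push(31) -> [21, 4, 31]
peek()->31
push(16) -> [21, 4, 31, 16]
pop()->16, [21, 4, 31]
pop()->31, [21, 4]

Final stack: [21, 4]


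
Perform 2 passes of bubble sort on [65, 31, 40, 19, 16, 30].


Initial: [65, 31, 40, 19, 16, 30]
Pass 1: [31, 40, 19, 16, 30, 65] (5 swaps)
Pass 2: [31, 19, 16, 30, 40, 65] (3 swaps)

After 2 passes: [31, 19, 16, 30, 40, 65]


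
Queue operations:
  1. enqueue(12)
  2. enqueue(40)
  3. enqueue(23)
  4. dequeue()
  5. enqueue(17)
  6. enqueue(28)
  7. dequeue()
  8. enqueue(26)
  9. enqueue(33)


enqueue(12) -> [12]
enqueue(40) -> [12, 40]
enqueue(23) -> [12, 40, 23]
dequeue()->12, [40, 23]
enqueue(17) -> [40, 23, 17]
enqueue(28) -> [40, 23, 17, 28]
dequeue()->40, [23, 17, 28]
enqueue(26) -> [23, 17, 28, 26]
enqueue(33) -> [23, 17, 28, 26, 33]

Final queue: [23, 17, 28, 26, 33]


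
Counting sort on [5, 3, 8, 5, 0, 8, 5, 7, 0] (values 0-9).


Input: [5, 3, 8, 5, 0, 8, 5, 7, 0]
Counts: [2, 0, 0, 1, 0, 3, 0, 1, 2, 0]

Sorted: [0, 0, 3, 5, 5, 5, 7, 8, 8]


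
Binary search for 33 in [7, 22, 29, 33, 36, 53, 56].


Step 1: lo=0, hi=6, mid=3, val=33

Found at index 3


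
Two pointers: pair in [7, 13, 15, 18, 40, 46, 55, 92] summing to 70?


lo=0(7)+hi=7(92)=99
lo=0(7)+hi=6(55)=62
lo=1(13)+hi=6(55)=68
lo=2(15)+hi=6(55)=70

Yes: 15+55=70


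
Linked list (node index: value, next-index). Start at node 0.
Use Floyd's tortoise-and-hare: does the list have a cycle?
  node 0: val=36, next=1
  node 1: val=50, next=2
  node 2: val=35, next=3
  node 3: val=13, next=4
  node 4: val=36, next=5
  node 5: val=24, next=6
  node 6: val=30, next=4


Floyd's tortoise (slow, +1) and hare (fast, +2):
  init: slow=0, fast=0
  step 1: slow=1, fast=2
  step 2: slow=2, fast=4
  step 3: slow=3, fast=6
  step 4: slow=4, fast=5
  step 5: slow=5, fast=4
  step 6: slow=6, fast=6
  slow == fast at node 6: cycle detected

Cycle: yes


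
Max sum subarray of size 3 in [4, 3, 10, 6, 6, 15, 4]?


[0:3]: 17
[1:4]: 19
[2:5]: 22
[3:6]: 27
[4:7]: 25

Max: 27 at [3:6]


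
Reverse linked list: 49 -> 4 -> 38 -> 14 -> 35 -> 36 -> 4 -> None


Step 1: curr=49, set curr.next=prev(None) | reversed so far: 49
Step 2: curr=4, set curr.next=prev(49) | reversed so far: 4 -> 49
Step 3: curr=38, set curr.next=prev(4) | reversed so far: 38 -> 4 -> 49
Step 4: curr=14, set curr.next=prev(38) | reversed so far: 14 -> 38 -> 4 -> 49
Step 5: curr=35, set curr.next=prev(14) | reversed so far: 35 -> 14 -> 38 -> 4 -> 49
Step 6: curr=36, set curr.next=prev(35) | reversed so far: 36 -> 35 -> 14 -> 38 -> 4 -> 49
Step 7: curr=4, set curr.next=prev(36) | reversed so far: 4 -> 36 -> 35 -> 14 -> 38 -> 4 -> 49

4 -> 36 -> 35 -> 14 -> 38 -> 4 -> 49 -> None
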